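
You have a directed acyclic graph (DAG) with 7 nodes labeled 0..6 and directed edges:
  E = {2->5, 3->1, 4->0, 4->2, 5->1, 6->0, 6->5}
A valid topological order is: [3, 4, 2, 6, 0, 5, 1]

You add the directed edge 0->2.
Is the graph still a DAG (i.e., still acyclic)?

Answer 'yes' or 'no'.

Answer: yes

Derivation:
Given toposort: [3, 4, 2, 6, 0, 5, 1]
Position of 0: index 4; position of 2: index 2
New edge 0->2: backward (u after v in old order)
Backward edge: old toposort is now invalid. Check if this creates a cycle.
Does 2 already reach 0? Reachable from 2: [1, 2, 5]. NO -> still a DAG (reorder needed).
Still a DAG? yes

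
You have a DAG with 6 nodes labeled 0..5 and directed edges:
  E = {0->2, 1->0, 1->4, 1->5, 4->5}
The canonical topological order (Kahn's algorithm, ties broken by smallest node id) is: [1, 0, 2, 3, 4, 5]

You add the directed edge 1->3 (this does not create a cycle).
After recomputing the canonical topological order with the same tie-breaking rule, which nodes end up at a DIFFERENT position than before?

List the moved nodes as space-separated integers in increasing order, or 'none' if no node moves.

Answer: none

Derivation:
Old toposort: [1, 0, 2, 3, 4, 5]
Added edge 1->3
Recompute Kahn (smallest-id tiebreak):
  initial in-degrees: [1, 0, 1, 1, 1, 2]
  ready (indeg=0): [1]
  pop 1: indeg[0]->0; indeg[3]->0; indeg[4]->0; indeg[5]->1 | ready=[0, 3, 4] | order so far=[1]
  pop 0: indeg[2]->0 | ready=[2, 3, 4] | order so far=[1, 0]
  pop 2: no out-edges | ready=[3, 4] | order so far=[1, 0, 2]
  pop 3: no out-edges | ready=[4] | order so far=[1, 0, 2, 3]
  pop 4: indeg[5]->0 | ready=[5] | order so far=[1, 0, 2, 3, 4]
  pop 5: no out-edges | ready=[] | order so far=[1, 0, 2, 3, 4, 5]
New canonical toposort: [1, 0, 2, 3, 4, 5]
Compare positions:
  Node 0: index 1 -> 1 (same)
  Node 1: index 0 -> 0 (same)
  Node 2: index 2 -> 2 (same)
  Node 3: index 3 -> 3 (same)
  Node 4: index 4 -> 4 (same)
  Node 5: index 5 -> 5 (same)
Nodes that changed position: none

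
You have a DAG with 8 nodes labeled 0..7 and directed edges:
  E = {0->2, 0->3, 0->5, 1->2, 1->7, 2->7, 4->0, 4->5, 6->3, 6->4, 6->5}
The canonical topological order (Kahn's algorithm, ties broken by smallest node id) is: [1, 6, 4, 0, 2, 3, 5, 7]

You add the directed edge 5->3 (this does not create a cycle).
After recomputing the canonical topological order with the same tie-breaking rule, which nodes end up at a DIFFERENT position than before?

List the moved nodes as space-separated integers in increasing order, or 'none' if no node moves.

Old toposort: [1, 6, 4, 0, 2, 3, 5, 7]
Added edge 5->3
Recompute Kahn (smallest-id tiebreak):
  initial in-degrees: [1, 0, 2, 3, 1, 3, 0, 2]
  ready (indeg=0): [1, 6]
  pop 1: indeg[2]->1; indeg[7]->1 | ready=[6] | order so far=[1]
  pop 6: indeg[3]->2; indeg[4]->0; indeg[5]->2 | ready=[4] | order so far=[1, 6]
  pop 4: indeg[0]->0; indeg[5]->1 | ready=[0] | order so far=[1, 6, 4]
  pop 0: indeg[2]->0; indeg[3]->1; indeg[5]->0 | ready=[2, 5] | order so far=[1, 6, 4, 0]
  pop 2: indeg[7]->0 | ready=[5, 7] | order so far=[1, 6, 4, 0, 2]
  pop 5: indeg[3]->0 | ready=[3, 7] | order so far=[1, 6, 4, 0, 2, 5]
  pop 3: no out-edges | ready=[7] | order so far=[1, 6, 4, 0, 2, 5, 3]
  pop 7: no out-edges | ready=[] | order so far=[1, 6, 4, 0, 2, 5, 3, 7]
New canonical toposort: [1, 6, 4, 0, 2, 5, 3, 7]
Compare positions:
  Node 0: index 3 -> 3 (same)
  Node 1: index 0 -> 0 (same)
  Node 2: index 4 -> 4 (same)
  Node 3: index 5 -> 6 (moved)
  Node 4: index 2 -> 2 (same)
  Node 5: index 6 -> 5 (moved)
  Node 6: index 1 -> 1 (same)
  Node 7: index 7 -> 7 (same)
Nodes that changed position: 3 5

Answer: 3 5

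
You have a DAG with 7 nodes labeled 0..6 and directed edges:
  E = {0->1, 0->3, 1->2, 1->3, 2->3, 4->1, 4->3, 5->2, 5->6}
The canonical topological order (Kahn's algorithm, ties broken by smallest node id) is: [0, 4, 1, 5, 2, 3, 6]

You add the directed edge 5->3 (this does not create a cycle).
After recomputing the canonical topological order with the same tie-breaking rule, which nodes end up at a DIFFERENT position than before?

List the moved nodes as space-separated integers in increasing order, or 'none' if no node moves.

Answer: none

Derivation:
Old toposort: [0, 4, 1, 5, 2, 3, 6]
Added edge 5->3
Recompute Kahn (smallest-id tiebreak):
  initial in-degrees: [0, 2, 2, 5, 0, 0, 1]
  ready (indeg=0): [0, 4, 5]
  pop 0: indeg[1]->1; indeg[3]->4 | ready=[4, 5] | order so far=[0]
  pop 4: indeg[1]->0; indeg[3]->3 | ready=[1, 5] | order so far=[0, 4]
  pop 1: indeg[2]->1; indeg[3]->2 | ready=[5] | order so far=[0, 4, 1]
  pop 5: indeg[2]->0; indeg[3]->1; indeg[6]->0 | ready=[2, 6] | order so far=[0, 4, 1, 5]
  pop 2: indeg[3]->0 | ready=[3, 6] | order so far=[0, 4, 1, 5, 2]
  pop 3: no out-edges | ready=[6] | order so far=[0, 4, 1, 5, 2, 3]
  pop 6: no out-edges | ready=[] | order so far=[0, 4, 1, 5, 2, 3, 6]
New canonical toposort: [0, 4, 1, 5, 2, 3, 6]
Compare positions:
  Node 0: index 0 -> 0 (same)
  Node 1: index 2 -> 2 (same)
  Node 2: index 4 -> 4 (same)
  Node 3: index 5 -> 5 (same)
  Node 4: index 1 -> 1 (same)
  Node 5: index 3 -> 3 (same)
  Node 6: index 6 -> 6 (same)
Nodes that changed position: none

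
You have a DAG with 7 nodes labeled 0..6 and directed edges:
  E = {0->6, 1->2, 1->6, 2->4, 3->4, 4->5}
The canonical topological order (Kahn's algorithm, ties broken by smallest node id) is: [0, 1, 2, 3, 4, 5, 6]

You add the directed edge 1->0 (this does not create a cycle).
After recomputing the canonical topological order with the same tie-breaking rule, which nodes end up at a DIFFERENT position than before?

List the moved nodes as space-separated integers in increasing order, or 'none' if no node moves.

Old toposort: [0, 1, 2, 3, 4, 5, 6]
Added edge 1->0
Recompute Kahn (smallest-id tiebreak):
  initial in-degrees: [1, 0, 1, 0, 2, 1, 2]
  ready (indeg=0): [1, 3]
  pop 1: indeg[0]->0; indeg[2]->0; indeg[6]->1 | ready=[0, 2, 3] | order so far=[1]
  pop 0: indeg[6]->0 | ready=[2, 3, 6] | order so far=[1, 0]
  pop 2: indeg[4]->1 | ready=[3, 6] | order so far=[1, 0, 2]
  pop 3: indeg[4]->0 | ready=[4, 6] | order so far=[1, 0, 2, 3]
  pop 4: indeg[5]->0 | ready=[5, 6] | order so far=[1, 0, 2, 3, 4]
  pop 5: no out-edges | ready=[6] | order so far=[1, 0, 2, 3, 4, 5]
  pop 6: no out-edges | ready=[] | order so far=[1, 0, 2, 3, 4, 5, 6]
New canonical toposort: [1, 0, 2, 3, 4, 5, 6]
Compare positions:
  Node 0: index 0 -> 1 (moved)
  Node 1: index 1 -> 0 (moved)
  Node 2: index 2 -> 2 (same)
  Node 3: index 3 -> 3 (same)
  Node 4: index 4 -> 4 (same)
  Node 5: index 5 -> 5 (same)
  Node 6: index 6 -> 6 (same)
Nodes that changed position: 0 1

Answer: 0 1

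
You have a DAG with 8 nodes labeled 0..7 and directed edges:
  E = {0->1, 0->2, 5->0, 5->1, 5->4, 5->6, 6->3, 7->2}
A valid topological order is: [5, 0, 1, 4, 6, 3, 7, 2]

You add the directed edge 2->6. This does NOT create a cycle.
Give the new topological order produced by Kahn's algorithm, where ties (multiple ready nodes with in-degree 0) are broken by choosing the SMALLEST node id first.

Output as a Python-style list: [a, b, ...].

Old toposort: [5, 0, 1, 4, 6, 3, 7, 2]
Added edge: 2->6
Position of 2 (7) > position of 6 (4). Must reorder: 2 must now come before 6.
Run Kahn's algorithm (break ties by smallest node id):
  initial in-degrees: [1, 2, 2, 1, 1, 0, 2, 0]
  ready (indeg=0): [5, 7]
  pop 5: indeg[0]->0; indeg[1]->1; indeg[4]->0; indeg[6]->1 | ready=[0, 4, 7] | order so far=[5]
  pop 0: indeg[1]->0; indeg[2]->1 | ready=[1, 4, 7] | order so far=[5, 0]
  pop 1: no out-edges | ready=[4, 7] | order so far=[5, 0, 1]
  pop 4: no out-edges | ready=[7] | order so far=[5, 0, 1, 4]
  pop 7: indeg[2]->0 | ready=[2] | order so far=[5, 0, 1, 4, 7]
  pop 2: indeg[6]->0 | ready=[6] | order so far=[5, 0, 1, 4, 7, 2]
  pop 6: indeg[3]->0 | ready=[3] | order so far=[5, 0, 1, 4, 7, 2, 6]
  pop 3: no out-edges | ready=[] | order so far=[5, 0, 1, 4, 7, 2, 6, 3]
  Result: [5, 0, 1, 4, 7, 2, 6, 3]

Answer: [5, 0, 1, 4, 7, 2, 6, 3]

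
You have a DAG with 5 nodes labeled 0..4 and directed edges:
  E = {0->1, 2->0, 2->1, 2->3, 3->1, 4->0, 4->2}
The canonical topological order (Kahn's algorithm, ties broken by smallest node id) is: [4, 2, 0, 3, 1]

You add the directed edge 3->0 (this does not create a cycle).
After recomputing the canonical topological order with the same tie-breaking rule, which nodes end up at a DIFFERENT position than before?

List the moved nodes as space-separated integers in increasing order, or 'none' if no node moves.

Answer: 0 3

Derivation:
Old toposort: [4, 2, 0, 3, 1]
Added edge 3->0
Recompute Kahn (smallest-id tiebreak):
  initial in-degrees: [3, 3, 1, 1, 0]
  ready (indeg=0): [4]
  pop 4: indeg[0]->2; indeg[2]->0 | ready=[2] | order so far=[4]
  pop 2: indeg[0]->1; indeg[1]->2; indeg[3]->0 | ready=[3] | order so far=[4, 2]
  pop 3: indeg[0]->0; indeg[1]->1 | ready=[0] | order so far=[4, 2, 3]
  pop 0: indeg[1]->0 | ready=[1] | order so far=[4, 2, 3, 0]
  pop 1: no out-edges | ready=[] | order so far=[4, 2, 3, 0, 1]
New canonical toposort: [4, 2, 3, 0, 1]
Compare positions:
  Node 0: index 2 -> 3 (moved)
  Node 1: index 4 -> 4 (same)
  Node 2: index 1 -> 1 (same)
  Node 3: index 3 -> 2 (moved)
  Node 4: index 0 -> 0 (same)
Nodes that changed position: 0 3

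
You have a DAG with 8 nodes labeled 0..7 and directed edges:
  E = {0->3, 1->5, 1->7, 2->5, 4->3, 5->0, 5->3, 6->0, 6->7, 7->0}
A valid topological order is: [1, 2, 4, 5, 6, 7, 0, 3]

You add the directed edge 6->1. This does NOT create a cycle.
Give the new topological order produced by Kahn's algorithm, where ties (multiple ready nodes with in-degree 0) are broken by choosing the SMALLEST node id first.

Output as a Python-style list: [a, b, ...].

Old toposort: [1, 2, 4, 5, 6, 7, 0, 3]
Added edge: 6->1
Position of 6 (4) > position of 1 (0). Must reorder: 6 must now come before 1.
Run Kahn's algorithm (break ties by smallest node id):
  initial in-degrees: [3, 1, 0, 3, 0, 2, 0, 2]
  ready (indeg=0): [2, 4, 6]
  pop 2: indeg[5]->1 | ready=[4, 6] | order so far=[2]
  pop 4: indeg[3]->2 | ready=[6] | order so far=[2, 4]
  pop 6: indeg[0]->2; indeg[1]->0; indeg[7]->1 | ready=[1] | order so far=[2, 4, 6]
  pop 1: indeg[5]->0; indeg[7]->0 | ready=[5, 7] | order so far=[2, 4, 6, 1]
  pop 5: indeg[0]->1; indeg[3]->1 | ready=[7] | order so far=[2, 4, 6, 1, 5]
  pop 7: indeg[0]->0 | ready=[0] | order so far=[2, 4, 6, 1, 5, 7]
  pop 0: indeg[3]->0 | ready=[3] | order so far=[2, 4, 6, 1, 5, 7, 0]
  pop 3: no out-edges | ready=[] | order so far=[2, 4, 6, 1, 5, 7, 0, 3]
  Result: [2, 4, 6, 1, 5, 7, 0, 3]

Answer: [2, 4, 6, 1, 5, 7, 0, 3]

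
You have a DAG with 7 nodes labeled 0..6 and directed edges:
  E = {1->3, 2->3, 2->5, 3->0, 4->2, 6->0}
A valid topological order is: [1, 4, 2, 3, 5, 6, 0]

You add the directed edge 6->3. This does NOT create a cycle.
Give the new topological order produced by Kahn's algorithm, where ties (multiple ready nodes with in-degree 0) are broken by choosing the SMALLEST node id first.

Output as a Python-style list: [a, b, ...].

Old toposort: [1, 4, 2, 3, 5, 6, 0]
Added edge: 6->3
Position of 6 (5) > position of 3 (3). Must reorder: 6 must now come before 3.
Run Kahn's algorithm (break ties by smallest node id):
  initial in-degrees: [2, 0, 1, 3, 0, 1, 0]
  ready (indeg=0): [1, 4, 6]
  pop 1: indeg[3]->2 | ready=[4, 6] | order so far=[1]
  pop 4: indeg[2]->0 | ready=[2, 6] | order so far=[1, 4]
  pop 2: indeg[3]->1; indeg[5]->0 | ready=[5, 6] | order so far=[1, 4, 2]
  pop 5: no out-edges | ready=[6] | order so far=[1, 4, 2, 5]
  pop 6: indeg[0]->1; indeg[3]->0 | ready=[3] | order so far=[1, 4, 2, 5, 6]
  pop 3: indeg[0]->0 | ready=[0] | order so far=[1, 4, 2, 5, 6, 3]
  pop 0: no out-edges | ready=[] | order so far=[1, 4, 2, 5, 6, 3, 0]
  Result: [1, 4, 2, 5, 6, 3, 0]

Answer: [1, 4, 2, 5, 6, 3, 0]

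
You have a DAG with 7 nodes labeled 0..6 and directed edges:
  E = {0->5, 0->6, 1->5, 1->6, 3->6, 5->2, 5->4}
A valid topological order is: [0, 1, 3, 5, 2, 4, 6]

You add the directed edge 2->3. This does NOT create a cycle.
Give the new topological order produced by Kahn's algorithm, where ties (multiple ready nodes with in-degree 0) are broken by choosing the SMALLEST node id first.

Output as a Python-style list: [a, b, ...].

Old toposort: [0, 1, 3, 5, 2, 4, 6]
Added edge: 2->3
Position of 2 (4) > position of 3 (2). Must reorder: 2 must now come before 3.
Run Kahn's algorithm (break ties by smallest node id):
  initial in-degrees: [0, 0, 1, 1, 1, 2, 3]
  ready (indeg=0): [0, 1]
  pop 0: indeg[5]->1; indeg[6]->2 | ready=[1] | order so far=[0]
  pop 1: indeg[5]->0; indeg[6]->1 | ready=[5] | order so far=[0, 1]
  pop 5: indeg[2]->0; indeg[4]->0 | ready=[2, 4] | order so far=[0, 1, 5]
  pop 2: indeg[3]->0 | ready=[3, 4] | order so far=[0, 1, 5, 2]
  pop 3: indeg[6]->0 | ready=[4, 6] | order so far=[0, 1, 5, 2, 3]
  pop 4: no out-edges | ready=[6] | order so far=[0, 1, 5, 2, 3, 4]
  pop 6: no out-edges | ready=[] | order so far=[0, 1, 5, 2, 3, 4, 6]
  Result: [0, 1, 5, 2, 3, 4, 6]

Answer: [0, 1, 5, 2, 3, 4, 6]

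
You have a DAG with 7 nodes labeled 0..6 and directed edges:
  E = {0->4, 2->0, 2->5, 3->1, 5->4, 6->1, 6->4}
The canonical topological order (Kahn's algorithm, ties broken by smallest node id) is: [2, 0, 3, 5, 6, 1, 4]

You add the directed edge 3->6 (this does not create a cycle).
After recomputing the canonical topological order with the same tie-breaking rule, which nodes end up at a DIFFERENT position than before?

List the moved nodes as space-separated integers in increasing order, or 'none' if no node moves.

Old toposort: [2, 0, 3, 5, 6, 1, 4]
Added edge 3->6
Recompute Kahn (smallest-id tiebreak):
  initial in-degrees: [1, 2, 0, 0, 3, 1, 1]
  ready (indeg=0): [2, 3]
  pop 2: indeg[0]->0; indeg[5]->0 | ready=[0, 3, 5] | order so far=[2]
  pop 0: indeg[4]->2 | ready=[3, 5] | order so far=[2, 0]
  pop 3: indeg[1]->1; indeg[6]->0 | ready=[5, 6] | order so far=[2, 0, 3]
  pop 5: indeg[4]->1 | ready=[6] | order so far=[2, 0, 3, 5]
  pop 6: indeg[1]->0; indeg[4]->0 | ready=[1, 4] | order so far=[2, 0, 3, 5, 6]
  pop 1: no out-edges | ready=[4] | order so far=[2, 0, 3, 5, 6, 1]
  pop 4: no out-edges | ready=[] | order so far=[2, 0, 3, 5, 6, 1, 4]
New canonical toposort: [2, 0, 3, 5, 6, 1, 4]
Compare positions:
  Node 0: index 1 -> 1 (same)
  Node 1: index 5 -> 5 (same)
  Node 2: index 0 -> 0 (same)
  Node 3: index 2 -> 2 (same)
  Node 4: index 6 -> 6 (same)
  Node 5: index 3 -> 3 (same)
  Node 6: index 4 -> 4 (same)
Nodes that changed position: none

Answer: none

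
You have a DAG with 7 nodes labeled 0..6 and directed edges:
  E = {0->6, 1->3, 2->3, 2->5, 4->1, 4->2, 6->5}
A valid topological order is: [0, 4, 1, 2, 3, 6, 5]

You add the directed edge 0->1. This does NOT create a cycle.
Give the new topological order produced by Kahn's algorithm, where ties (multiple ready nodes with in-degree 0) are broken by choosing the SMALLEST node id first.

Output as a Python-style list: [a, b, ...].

Answer: [0, 4, 1, 2, 3, 6, 5]

Derivation:
Old toposort: [0, 4, 1, 2, 3, 6, 5]
Added edge: 0->1
Position of 0 (0) < position of 1 (2). Old order still valid.
Run Kahn's algorithm (break ties by smallest node id):
  initial in-degrees: [0, 2, 1, 2, 0, 2, 1]
  ready (indeg=0): [0, 4]
  pop 0: indeg[1]->1; indeg[6]->0 | ready=[4, 6] | order so far=[0]
  pop 4: indeg[1]->0; indeg[2]->0 | ready=[1, 2, 6] | order so far=[0, 4]
  pop 1: indeg[3]->1 | ready=[2, 6] | order so far=[0, 4, 1]
  pop 2: indeg[3]->0; indeg[5]->1 | ready=[3, 6] | order so far=[0, 4, 1, 2]
  pop 3: no out-edges | ready=[6] | order so far=[0, 4, 1, 2, 3]
  pop 6: indeg[5]->0 | ready=[5] | order so far=[0, 4, 1, 2, 3, 6]
  pop 5: no out-edges | ready=[] | order so far=[0, 4, 1, 2, 3, 6, 5]
  Result: [0, 4, 1, 2, 3, 6, 5]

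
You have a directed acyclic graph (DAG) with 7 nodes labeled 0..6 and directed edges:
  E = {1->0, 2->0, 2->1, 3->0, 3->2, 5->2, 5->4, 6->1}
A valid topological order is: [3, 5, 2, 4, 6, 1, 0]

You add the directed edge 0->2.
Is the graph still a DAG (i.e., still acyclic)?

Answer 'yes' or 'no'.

Given toposort: [3, 5, 2, 4, 6, 1, 0]
Position of 0: index 6; position of 2: index 2
New edge 0->2: backward (u after v in old order)
Backward edge: old toposort is now invalid. Check if this creates a cycle.
Does 2 already reach 0? Reachable from 2: [0, 1, 2]. YES -> cycle!
Still a DAG? no

Answer: no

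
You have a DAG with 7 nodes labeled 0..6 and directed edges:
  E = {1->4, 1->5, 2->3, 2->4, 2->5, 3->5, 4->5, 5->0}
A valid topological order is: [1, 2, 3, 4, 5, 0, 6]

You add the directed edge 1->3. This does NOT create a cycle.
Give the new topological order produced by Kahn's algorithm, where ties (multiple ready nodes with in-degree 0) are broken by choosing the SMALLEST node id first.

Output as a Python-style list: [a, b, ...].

Old toposort: [1, 2, 3, 4, 5, 0, 6]
Added edge: 1->3
Position of 1 (0) < position of 3 (2). Old order still valid.
Run Kahn's algorithm (break ties by smallest node id):
  initial in-degrees: [1, 0, 0, 2, 2, 4, 0]
  ready (indeg=0): [1, 2, 6]
  pop 1: indeg[3]->1; indeg[4]->1; indeg[5]->3 | ready=[2, 6] | order so far=[1]
  pop 2: indeg[3]->0; indeg[4]->0; indeg[5]->2 | ready=[3, 4, 6] | order so far=[1, 2]
  pop 3: indeg[5]->1 | ready=[4, 6] | order so far=[1, 2, 3]
  pop 4: indeg[5]->0 | ready=[5, 6] | order so far=[1, 2, 3, 4]
  pop 5: indeg[0]->0 | ready=[0, 6] | order so far=[1, 2, 3, 4, 5]
  pop 0: no out-edges | ready=[6] | order so far=[1, 2, 3, 4, 5, 0]
  pop 6: no out-edges | ready=[] | order so far=[1, 2, 3, 4, 5, 0, 6]
  Result: [1, 2, 3, 4, 5, 0, 6]

Answer: [1, 2, 3, 4, 5, 0, 6]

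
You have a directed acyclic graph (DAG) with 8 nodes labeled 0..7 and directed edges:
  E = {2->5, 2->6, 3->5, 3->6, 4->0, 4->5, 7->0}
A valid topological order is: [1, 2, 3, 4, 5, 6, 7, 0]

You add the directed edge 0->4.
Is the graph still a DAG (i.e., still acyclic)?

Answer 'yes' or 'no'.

Answer: no

Derivation:
Given toposort: [1, 2, 3, 4, 5, 6, 7, 0]
Position of 0: index 7; position of 4: index 3
New edge 0->4: backward (u after v in old order)
Backward edge: old toposort is now invalid. Check if this creates a cycle.
Does 4 already reach 0? Reachable from 4: [0, 4, 5]. YES -> cycle!
Still a DAG? no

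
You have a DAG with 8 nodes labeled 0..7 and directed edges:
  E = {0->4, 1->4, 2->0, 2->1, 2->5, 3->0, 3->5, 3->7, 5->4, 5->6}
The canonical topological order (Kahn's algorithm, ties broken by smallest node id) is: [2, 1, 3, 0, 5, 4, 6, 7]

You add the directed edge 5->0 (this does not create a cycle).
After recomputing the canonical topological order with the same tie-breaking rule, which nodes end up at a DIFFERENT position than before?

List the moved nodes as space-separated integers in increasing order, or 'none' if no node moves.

Old toposort: [2, 1, 3, 0, 5, 4, 6, 7]
Added edge 5->0
Recompute Kahn (smallest-id tiebreak):
  initial in-degrees: [3, 1, 0, 0, 3, 2, 1, 1]
  ready (indeg=0): [2, 3]
  pop 2: indeg[0]->2; indeg[1]->0; indeg[5]->1 | ready=[1, 3] | order so far=[2]
  pop 1: indeg[4]->2 | ready=[3] | order so far=[2, 1]
  pop 3: indeg[0]->1; indeg[5]->0; indeg[7]->0 | ready=[5, 7] | order so far=[2, 1, 3]
  pop 5: indeg[0]->0; indeg[4]->1; indeg[6]->0 | ready=[0, 6, 7] | order so far=[2, 1, 3, 5]
  pop 0: indeg[4]->0 | ready=[4, 6, 7] | order so far=[2, 1, 3, 5, 0]
  pop 4: no out-edges | ready=[6, 7] | order so far=[2, 1, 3, 5, 0, 4]
  pop 6: no out-edges | ready=[7] | order so far=[2, 1, 3, 5, 0, 4, 6]
  pop 7: no out-edges | ready=[] | order so far=[2, 1, 3, 5, 0, 4, 6, 7]
New canonical toposort: [2, 1, 3, 5, 0, 4, 6, 7]
Compare positions:
  Node 0: index 3 -> 4 (moved)
  Node 1: index 1 -> 1 (same)
  Node 2: index 0 -> 0 (same)
  Node 3: index 2 -> 2 (same)
  Node 4: index 5 -> 5 (same)
  Node 5: index 4 -> 3 (moved)
  Node 6: index 6 -> 6 (same)
  Node 7: index 7 -> 7 (same)
Nodes that changed position: 0 5

Answer: 0 5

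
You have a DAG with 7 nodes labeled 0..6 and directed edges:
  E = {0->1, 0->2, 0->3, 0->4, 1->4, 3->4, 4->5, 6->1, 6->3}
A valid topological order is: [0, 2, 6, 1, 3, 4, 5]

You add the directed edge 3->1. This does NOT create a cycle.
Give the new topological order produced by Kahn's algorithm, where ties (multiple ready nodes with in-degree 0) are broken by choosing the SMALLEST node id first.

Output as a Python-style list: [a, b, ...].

Answer: [0, 2, 6, 3, 1, 4, 5]

Derivation:
Old toposort: [0, 2, 6, 1, 3, 4, 5]
Added edge: 3->1
Position of 3 (4) > position of 1 (3). Must reorder: 3 must now come before 1.
Run Kahn's algorithm (break ties by smallest node id):
  initial in-degrees: [0, 3, 1, 2, 3, 1, 0]
  ready (indeg=0): [0, 6]
  pop 0: indeg[1]->2; indeg[2]->0; indeg[3]->1; indeg[4]->2 | ready=[2, 6] | order so far=[0]
  pop 2: no out-edges | ready=[6] | order so far=[0, 2]
  pop 6: indeg[1]->1; indeg[3]->0 | ready=[3] | order so far=[0, 2, 6]
  pop 3: indeg[1]->0; indeg[4]->1 | ready=[1] | order so far=[0, 2, 6, 3]
  pop 1: indeg[4]->0 | ready=[4] | order so far=[0, 2, 6, 3, 1]
  pop 4: indeg[5]->0 | ready=[5] | order so far=[0, 2, 6, 3, 1, 4]
  pop 5: no out-edges | ready=[] | order so far=[0, 2, 6, 3, 1, 4, 5]
  Result: [0, 2, 6, 3, 1, 4, 5]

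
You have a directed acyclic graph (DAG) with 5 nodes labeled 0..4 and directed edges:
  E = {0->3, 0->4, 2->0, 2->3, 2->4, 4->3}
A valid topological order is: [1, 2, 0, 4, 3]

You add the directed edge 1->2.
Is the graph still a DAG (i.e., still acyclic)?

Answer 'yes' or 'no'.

Given toposort: [1, 2, 0, 4, 3]
Position of 1: index 0; position of 2: index 1
New edge 1->2: forward
Forward edge: respects the existing order. Still a DAG, same toposort still valid.
Still a DAG? yes

Answer: yes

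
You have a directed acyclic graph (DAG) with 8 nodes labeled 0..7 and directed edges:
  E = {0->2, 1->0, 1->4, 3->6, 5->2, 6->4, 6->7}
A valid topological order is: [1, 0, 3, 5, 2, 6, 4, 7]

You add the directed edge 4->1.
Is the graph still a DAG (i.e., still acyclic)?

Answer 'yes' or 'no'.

Answer: no

Derivation:
Given toposort: [1, 0, 3, 5, 2, 6, 4, 7]
Position of 4: index 6; position of 1: index 0
New edge 4->1: backward (u after v in old order)
Backward edge: old toposort is now invalid. Check if this creates a cycle.
Does 1 already reach 4? Reachable from 1: [0, 1, 2, 4]. YES -> cycle!
Still a DAG? no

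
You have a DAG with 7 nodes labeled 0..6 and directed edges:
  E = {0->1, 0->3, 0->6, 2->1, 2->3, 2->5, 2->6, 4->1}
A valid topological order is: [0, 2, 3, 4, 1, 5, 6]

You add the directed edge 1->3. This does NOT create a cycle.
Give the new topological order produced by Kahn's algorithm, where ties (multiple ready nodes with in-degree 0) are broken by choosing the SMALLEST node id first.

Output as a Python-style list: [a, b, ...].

Answer: [0, 2, 4, 1, 3, 5, 6]

Derivation:
Old toposort: [0, 2, 3, 4, 1, 5, 6]
Added edge: 1->3
Position of 1 (4) > position of 3 (2). Must reorder: 1 must now come before 3.
Run Kahn's algorithm (break ties by smallest node id):
  initial in-degrees: [0, 3, 0, 3, 0, 1, 2]
  ready (indeg=0): [0, 2, 4]
  pop 0: indeg[1]->2; indeg[3]->2; indeg[6]->1 | ready=[2, 4] | order so far=[0]
  pop 2: indeg[1]->1; indeg[3]->1; indeg[5]->0; indeg[6]->0 | ready=[4, 5, 6] | order so far=[0, 2]
  pop 4: indeg[1]->0 | ready=[1, 5, 6] | order so far=[0, 2, 4]
  pop 1: indeg[3]->0 | ready=[3, 5, 6] | order so far=[0, 2, 4, 1]
  pop 3: no out-edges | ready=[5, 6] | order so far=[0, 2, 4, 1, 3]
  pop 5: no out-edges | ready=[6] | order so far=[0, 2, 4, 1, 3, 5]
  pop 6: no out-edges | ready=[] | order so far=[0, 2, 4, 1, 3, 5, 6]
  Result: [0, 2, 4, 1, 3, 5, 6]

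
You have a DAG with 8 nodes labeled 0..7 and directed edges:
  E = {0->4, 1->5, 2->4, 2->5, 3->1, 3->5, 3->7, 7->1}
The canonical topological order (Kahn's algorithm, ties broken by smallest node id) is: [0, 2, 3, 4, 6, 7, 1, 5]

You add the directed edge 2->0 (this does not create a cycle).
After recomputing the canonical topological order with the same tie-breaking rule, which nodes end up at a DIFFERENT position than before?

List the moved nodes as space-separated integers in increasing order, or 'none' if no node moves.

Answer: 0 2

Derivation:
Old toposort: [0, 2, 3, 4, 6, 7, 1, 5]
Added edge 2->0
Recompute Kahn (smallest-id tiebreak):
  initial in-degrees: [1, 2, 0, 0, 2, 3, 0, 1]
  ready (indeg=0): [2, 3, 6]
  pop 2: indeg[0]->0; indeg[4]->1; indeg[5]->2 | ready=[0, 3, 6] | order so far=[2]
  pop 0: indeg[4]->0 | ready=[3, 4, 6] | order so far=[2, 0]
  pop 3: indeg[1]->1; indeg[5]->1; indeg[7]->0 | ready=[4, 6, 7] | order so far=[2, 0, 3]
  pop 4: no out-edges | ready=[6, 7] | order so far=[2, 0, 3, 4]
  pop 6: no out-edges | ready=[7] | order so far=[2, 0, 3, 4, 6]
  pop 7: indeg[1]->0 | ready=[1] | order so far=[2, 0, 3, 4, 6, 7]
  pop 1: indeg[5]->0 | ready=[5] | order so far=[2, 0, 3, 4, 6, 7, 1]
  pop 5: no out-edges | ready=[] | order so far=[2, 0, 3, 4, 6, 7, 1, 5]
New canonical toposort: [2, 0, 3, 4, 6, 7, 1, 5]
Compare positions:
  Node 0: index 0 -> 1 (moved)
  Node 1: index 6 -> 6 (same)
  Node 2: index 1 -> 0 (moved)
  Node 3: index 2 -> 2 (same)
  Node 4: index 3 -> 3 (same)
  Node 5: index 7 -> 7 (same)
  Node 6: index 4 -> 4 (same)
  Node 7: index 5 -> 5 (same)
Nodes that changed position: 0 2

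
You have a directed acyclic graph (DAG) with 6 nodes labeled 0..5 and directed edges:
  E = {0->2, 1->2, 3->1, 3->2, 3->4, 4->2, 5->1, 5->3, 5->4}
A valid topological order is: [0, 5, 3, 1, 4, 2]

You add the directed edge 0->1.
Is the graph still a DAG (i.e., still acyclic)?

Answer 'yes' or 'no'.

Given toposort: [0, 5, 3, 1, 4, 2]
Position of 0: index 0; position of 1: index 3
New edge 0->1: forward
Forward edge: respects the existing order. Still a DAG, same toposort still valid.
Still a DAG? yes

Answer: yes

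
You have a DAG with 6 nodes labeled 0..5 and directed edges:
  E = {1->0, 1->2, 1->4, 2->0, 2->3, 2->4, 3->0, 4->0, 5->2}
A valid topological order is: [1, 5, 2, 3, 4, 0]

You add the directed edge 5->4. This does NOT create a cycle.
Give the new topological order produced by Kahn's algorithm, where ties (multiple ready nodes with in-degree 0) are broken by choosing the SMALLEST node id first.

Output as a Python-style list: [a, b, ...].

Old toposort: [1, 5, 2, 3, 4, 0]
Added edge: 5->4
Position of 5 (1) < position of 4 (4). Old order still valid.
Run Kahn's algorithm (break ties by smallest node id):
  initial in-degrees: [4, 0, 2, 1, 3, 0]
  ready (indeg=0): [1, 5]
  pop 1: indeg[0]->3; indeg[2]->1; indeg[4]->2 | ready=[5] | order so far=[1]
  pop 5: indeg[2]->0; indeg[4]->1 | ready=[2] | order so far=[1, 5]
  pop 2: indeg[0]->2; indeg[3]->0; indeg[4]->0 | ready=[3, 4] | order so far=[1, 5, 2]
  pop 3: indeg[0]->1 | ready=[4] | order so far=[1, 5, 2, 3]
  pop 4: indeg[0]->0 | ready=[0] | order so far=[1, 5, 2, 3, 4]
  pop 0: no out-edges | ready=[] | order so far=[1, 5, 2, 3, 4, 0]
  Result: [1, 5, 2, 3, 4, 0]

Answer: [1, 5, 2, 3, 4, 0]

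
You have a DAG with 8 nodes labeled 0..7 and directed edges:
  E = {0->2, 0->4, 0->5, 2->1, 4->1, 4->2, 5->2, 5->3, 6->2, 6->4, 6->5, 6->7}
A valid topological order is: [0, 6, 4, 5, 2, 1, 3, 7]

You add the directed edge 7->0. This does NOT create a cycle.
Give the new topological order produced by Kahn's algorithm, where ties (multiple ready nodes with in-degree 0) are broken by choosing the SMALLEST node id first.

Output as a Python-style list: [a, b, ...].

Old toposort: [0, 6, 4, 5, 2, 1, 3, 7]
Added edge: 7->0
Position of 7 (7) > position of 0 (0). Must reorder: 7 must now come before 0.
Run Kahn's algorithm (break ties by smallest node id):
  initial in-degrees: [1, 2, 4, 1, 2, 2, 0, 1]
  ready (indeg=0): [6]
  pop 6: indeg[2]->3; indeg[4]->1; indeg[5]->1; indeg[7]->0 | ready=[7] | order so far=[6]
  pop 7: indeg[0]->0 | ready=[0] | order so far=[6, 7]
  pop 0: indeg[2]->2; indeg[4]->0; indeg[5]->0 | ready=[4, 5] | order so far=[6, 7, 0]
  pop 4: indeg[1]->1; indeg[2]->1 | ready=[5] | order so far=[6, 7, 0, 4]
  pop 5: indeg[2]->0; indeg[3]->0 | ready=[2, 3] | order so far=[6, 7, 0, 4, 5]
  pop 2: indeg[1]->0 | ready=[1, 3] | order so far=[6, 7, 0, 4, 5, 2]
  pop 1: no out-edges | ready=[3] | order so far=[6, 7, 0, 4, 5, 2, 1]
  pop 3: no out-edges | ready=[] | order so far=[6, 7, 0, 4, 5, 2, 1, 3]
  Result: [6, 7, 0, 4, 5, 2, 1, 3]

Answer: [6, 7, 0, 4, 5, 2, 1, 3]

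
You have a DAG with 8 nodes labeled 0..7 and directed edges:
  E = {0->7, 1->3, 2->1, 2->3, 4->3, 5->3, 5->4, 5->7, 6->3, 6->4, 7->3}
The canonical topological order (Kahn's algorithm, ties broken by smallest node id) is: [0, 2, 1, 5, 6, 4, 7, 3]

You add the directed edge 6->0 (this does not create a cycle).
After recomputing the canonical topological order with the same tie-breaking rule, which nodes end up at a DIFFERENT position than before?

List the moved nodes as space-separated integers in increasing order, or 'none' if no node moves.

Answer: 0 1 2 5 6

Derivation:
Old toposort: [0, 2, 1, 5, 6, 4, 7, 3]
Added edge 6->0
Recompute Kahn (smallest-id tiebreak):
  initial in-degrees: [1, 1, 0, 6, 2, 0, 0, 2]
  ready (indeg=0): [2, 5, 6]
  pop 2: indeg[1]->0; indeg[3]->5 | ready=[1, 5, 6] | order so far=[2]
  pop 1: indeg[3]->4 | ready=[5, 6] | order so far=[2, 1]
  pop 5: indeg[3]->3; indeg[4]->1; indeg[7]->1 | ready=[6] | order so far=[2, 1, 5]
  pop 6: indeg[0]->0; indeg[3]->2; indeg[4]->0 | ready=[0, 4] | order so far=[2, 1, 5, 6]
  pop 0: indeg[7]->0 | ready=[4, 7] | order so far=[2, 1, 5, 6, 0]
  pop 4: indeg[3]->1 | ready=[7] | order so far=[2, 1, 5, 6, 0, 4]
  pop 7: indeg[3]->0 | ready=[3] | order so far=[2, 1, 5, 6, 0, 4, 7]
  pop 3: no out-edges | ready=[] | order so far=[2, 1, 5, 6, 0, 4, 7, 3]
New canonical toposort: [2, 1, 5, 6, 0, 4, 7, 3]
Compare positions:
  Node 0: index 0 -> 4 (moved)
  Node 1: index 2 -> 1 (moved)
  Node 2: index 1 -> 0 (moved)
  Node 3: index 7 -> 7 (same)
  Node 4: index 5 -> 5 (same)
  Node 5: index 3 -> 2 (moved)
  Node 6: index 4 -> 3 (moved)
  Node 7: index 6 -> 6 (same)
Nodes that changed position: 0 1 2 5 6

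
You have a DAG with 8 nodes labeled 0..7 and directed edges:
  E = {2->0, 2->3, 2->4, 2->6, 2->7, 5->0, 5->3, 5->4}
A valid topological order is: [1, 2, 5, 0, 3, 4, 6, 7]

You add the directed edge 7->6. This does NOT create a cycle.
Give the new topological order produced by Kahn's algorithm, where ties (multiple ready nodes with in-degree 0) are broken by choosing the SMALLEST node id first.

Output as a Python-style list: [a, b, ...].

Answer: [1, 2, 5, 0, 3, 4, 7, 6]

Derivation:
Old toposort: [1, 2, 5, 0, 3, 4, 6, 7]
Added edge: 7->6
Position of 7 (7) > position of 6 (6). Must reorder: 7 must now come before 6.
Run Kahn's algorithm (break ties by smallest node id):
  initial in-degrees: [2, 0, 0, 2, 2, 0, 2, 1]
  ready (indeg=0): [1, 2, 5]
  pop 1: no out-edges | ready=[2, 5] | order so far=[1]
  pop 2: indeg[0]->1; indeg[3]->1; indeg[4]->1; indeg[6]->1; indeg[7]->0 | ready=[5, 7] | order so far=[1, 2]
  pop 5: indeg[0]->0; indeg[3]->0; indeg[4]->0 | ready=[0, 3, 4, 7] | order so far=[1, 2, 5]
  pop 0: no out-edges | ready=[3, 4, 7] | order so far=[1, 2, 5, 0]
  pop 3: no out-edges | ready=[4, 7] | order so far=[1, 2, 5, 0, 3]
  pop 4: no out-edges | ready=[7] | order so far=[1, 2, 5, 0, 3, 4]
  pop 7: indeg[6]->0 | ready=[6] | order so far=[1, 2, 5, 0, 3, 4, 7]
  pop 6: no out-edges | ready=[] | order so far=[1, 2, 5, 0, 3, 4, 7, 6]
  Result: [1, 2, 5, 0, 3, 4, 7, 6]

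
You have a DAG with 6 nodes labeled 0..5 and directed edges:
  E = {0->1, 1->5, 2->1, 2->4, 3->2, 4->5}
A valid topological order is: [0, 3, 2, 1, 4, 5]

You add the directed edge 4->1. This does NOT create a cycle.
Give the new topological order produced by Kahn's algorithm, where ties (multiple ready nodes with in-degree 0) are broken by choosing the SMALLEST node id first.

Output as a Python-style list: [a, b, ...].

Old toposort: [0, 3, 2, 1, 4, 5]
Added edge: 4->1
Position of 4 (4) > position of 1 (3). Must reorder: 4 must now come before 1.
Run Kahn's algorithm (break ties by smallest node id):
  initial in-degrees: [0, 3, 1, 0, 1, 2]
  ready (indeg=0): [0, 3]
  pop 0: indeg[1]->2 | ready=[3] | order so far=[0]
  pop 3: indeg[2]->0 | ready=[2] | order so far=[0, 3]
  pop 2: indeg[1]->1; indeg[4]->0 | ready=[4] | order so far=[0, 3, 2]
  pop 4: indeg[1]->0; indeg[5]->1 | ready=[1] | order so far=[0, 3, 2, 4]
  pop 1: indeg[5]->0 | ready=[5] | order so far=[0, 3, 2, 4, 1]
  pop 5: no out-edges | ready=[] | order so far=[0, 3, 2, 4, 1, 5]
  Result: [0, 3, 2, 4, 1, 5]

Answer: [0, 3, 2, 4, 1, 5]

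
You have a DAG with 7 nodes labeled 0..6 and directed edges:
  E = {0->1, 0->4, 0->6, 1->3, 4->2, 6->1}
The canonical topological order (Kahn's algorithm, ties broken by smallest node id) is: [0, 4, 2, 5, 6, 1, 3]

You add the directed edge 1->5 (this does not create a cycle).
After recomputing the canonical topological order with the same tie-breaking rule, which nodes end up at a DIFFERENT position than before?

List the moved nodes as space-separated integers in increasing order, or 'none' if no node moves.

Answer: 1 3 5 6

Derivation:
Old toposort: [0, 4, 2, 5, 6, 1, 3]
Added edge 1->5
Recompute Kahn (smallest-id tiebreak):
  initial in-degrees: [0, 2, 1, 1, 1, 1, 1]
  ready (indeg=0): [0]
  pop 0: indeg[1]->1; indeg[4]->0; indeg[6]->0 | ready=[4, 6] | order so far=[0]
  pop 4: indeg[2]->0 | ready=[2, 6] | order so far=[0, 4]
  pop 2: no out-edges | ready=[6] | order so far=[0, 4, 2]
  pop 6: indeg[1]->0 | ready=[1] | order so far=[0, 4, 2, 6]
  pop 1: indeg[3]->0; indeg[5]->0 | ready=[3, 5] | order so far=[0, 4, 2, 6, 1]
  pop 3: no out-edges | ready=[5] | order so far=[0, 4, 2, 6, 1, 3]
  pop 5: no out-edges | ready=[] | order so far=[0, 4, 2, 6, 1, 3, 5]
New canonical toposort: [0, 4, 2, 6, 1, 3, 5]
Compare positions:
  Node 0: index 0 -> 0 (same)
  Node 1: index 5 -> 4 (moved)
  Node 2: index 2 -> 2 (same)
  Node 3: index 6 -> 5 (moved)
  Node 4: index 1 -> 1 (same)
  Node 5: index 3 -> 6 (moved)
  Node 6: index 4 -> 3 (moved)
Nodes that changed position: 1 3 5 6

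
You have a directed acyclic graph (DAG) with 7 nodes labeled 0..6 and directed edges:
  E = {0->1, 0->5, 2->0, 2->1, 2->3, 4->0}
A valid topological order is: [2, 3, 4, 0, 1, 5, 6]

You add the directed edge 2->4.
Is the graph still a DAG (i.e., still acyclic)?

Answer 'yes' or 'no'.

Given toposort: [2, 3, 4, 0, 1, 5, 6]
Position of 2: index 0; position of 4: index 2
New edge 2->4: forward
Forward edge: respects the existing order. Still a DAG, same toposort still valid.
Still a DAG? yes

Answer: yes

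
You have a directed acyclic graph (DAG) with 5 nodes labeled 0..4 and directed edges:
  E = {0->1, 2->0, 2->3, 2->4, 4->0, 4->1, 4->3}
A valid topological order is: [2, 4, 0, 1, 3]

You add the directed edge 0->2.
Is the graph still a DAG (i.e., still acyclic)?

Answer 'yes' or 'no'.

Answer: no

Derivation:
Given toposort: [2, 4, 0, 1, 3]
Position of 0: index 2; position of 2: index 0
New edge 0->2: backward (u after v in old order)
Backward edge: old toposort is now invalid. Check if this creates a cycle.
Does 2 already reach 0? Reachable from 2: [0, 1, 2, 3, 4]. YES -> cycle!
Still a DAG? no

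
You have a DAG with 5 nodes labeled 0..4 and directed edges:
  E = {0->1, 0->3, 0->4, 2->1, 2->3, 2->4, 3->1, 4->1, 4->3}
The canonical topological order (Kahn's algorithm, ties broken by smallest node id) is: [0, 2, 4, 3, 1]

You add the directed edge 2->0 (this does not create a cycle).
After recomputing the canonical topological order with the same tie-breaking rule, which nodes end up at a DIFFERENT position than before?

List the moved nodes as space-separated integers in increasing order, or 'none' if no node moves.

Answer: 0 2

Derivation:
Old toposort: [0, 2, 4, 3, 1]
Added edge 2->0
Recompute Kahn (smallest-id tiebreak):
  initial in-degrees: [1, 4, 0, 3, 2]
  ready (indeg=0): [2]
  pop 2: indeg[0]->0; indeg[1]->3; indeg[3]->2; indeg[4]->1 | ready=[0] | order so far=[2]
  pop 0: indeg[1]->2; indeg[3]->1; indeg[4]->0 | ready=[4] | order so far=[2, 0]
  pop 4: indeg[1]->1; indeg[3]->0 | ready=[3] | order so far=[2, 0, 4]
  pop 3: indeg[1]->0 | ready=[1] | order so far=[2, 0, 4, 3]
  pop 1: no out-edges | ready=[] | order so far=[2, 0, 4, 3, 1]
New canonical toposort: [2, 0, 4, 3, 1]
Compare positions:
  Node 0: index 0 -> 1 (moved)
  Node 1: index 4 -> 4 (same)
  Node 2: index 1 -> 0 (moved)
  Node 3: index 3 -> 3 (same)
  Node 4: index 2 -> 2 (same)
Nodes that changed position: 0 2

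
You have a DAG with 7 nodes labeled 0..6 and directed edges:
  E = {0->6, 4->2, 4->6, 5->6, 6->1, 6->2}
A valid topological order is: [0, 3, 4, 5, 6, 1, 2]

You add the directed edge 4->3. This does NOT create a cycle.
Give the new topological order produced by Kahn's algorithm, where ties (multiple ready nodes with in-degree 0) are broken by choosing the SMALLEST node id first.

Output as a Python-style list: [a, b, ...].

Old toposort: [0, 3, 4, 5, 6, 1, 2]
Added edge: 4->3
Position of 4 (2) > position of 3 (1). Must reorder: 4 must now come before 3.
Run Kahn's algorithm (break ties by smallest node id):
  initial in-degrees: [0, 1, 2, 1, 0, 0, 3]
  ready (indeg=0): [0, 4, 5]
  pop 0: indeg[6]->2 | ready=[4, 5] | order so far=[0]
  pop 4: indeg[2]->1; indeg[3]->0; indeg[6]->1 | ready=[3, 5] | order so far=[0, 4]
  pop 3: no out-edges | ready=[5] | order so far=[0, 4, 3]
  pop 5: indeg[6]->0 | ready=[6] | order so far=[0, 4, 3, 5]
  pop 6: indeg[1]->0; indeg[2]->0 | ready=[1, 2] | order so far=[0, 4, 3, 5, 6]
  pop 1: no out-edges | ready=[2] | order so far=[0, 4, 3, 5, 6, 1]
  pop 2: no out-edges | ready=[] | order so far=[0, 4, 3, 5, 6, 1, 2]
  Result: [0, 4, 3, 5, 6, 1, 2]

Answer: [0, 4, 3, 5, 6, 1, 2]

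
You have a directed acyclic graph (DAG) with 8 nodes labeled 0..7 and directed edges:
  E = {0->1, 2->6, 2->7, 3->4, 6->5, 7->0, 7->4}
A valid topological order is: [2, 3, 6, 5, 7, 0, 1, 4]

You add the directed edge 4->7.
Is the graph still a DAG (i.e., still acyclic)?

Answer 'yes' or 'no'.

Given toposort: [2, 3, 6, 5, 7, 0, 1, 4]
Position of 4: index 7; position of 7: index 4
New edge 4->7: backward (u after v in old order)
Backward edge: old toposort is now invalid. Check if this creates a cycle.
Does 7 already reach 4? Reachable from 7: [0, 1, 4, 7]. YES -> cycle!
Still a DAG? no

Answer: no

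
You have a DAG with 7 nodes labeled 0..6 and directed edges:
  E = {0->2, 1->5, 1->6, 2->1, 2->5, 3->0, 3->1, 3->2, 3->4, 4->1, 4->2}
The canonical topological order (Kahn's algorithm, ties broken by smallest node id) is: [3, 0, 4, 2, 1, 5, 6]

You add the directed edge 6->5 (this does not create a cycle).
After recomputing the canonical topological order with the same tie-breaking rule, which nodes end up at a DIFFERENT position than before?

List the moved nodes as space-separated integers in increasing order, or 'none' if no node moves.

Old toposort: [3, 0, 4, 2, 1, 5, 6]
Added edge 6->5
Recompute Kahn (smallest-id tiebreak):
  initial in-degrees: [1, 3, 3, 0, 1, 3, 1]
  ready (indeg=0): [3]
  pop 3: indeg[0]->0; indeg[1]->2; indeg[2]->2; indeg[4]->0 | ready=[0, 4] | order so far=[3]
  pop 0: indeg[2]->1 | ready=[4] | order so far=[3, 0]
  pop 4: indeg[1]->1; indeg[2]->0 | ready=[2] | order so far=[3, 0, 4]
  pop 2: indeg[1]->0; indeg[5]->2 | ready=[1] | order so far=[3, 0, 4, 2]
  pop 1: indeg[5]->1; indeg[6]->0 | ready=[6] | order so far=[3, 0, 4, 2, 1]
  pop 6: indeg[5]->0 | ready=[5] | order so far=[3, 0, 4, 2, 1, 6]
  pop 5: no out-edges | ready=[] | order so far=[3, 0, 4, 2, 1, 6, 5]
New canonical toposort: [3, 0, 4, 2, 1, 6, 5]
Compare positions:
  Node 0: index 1 -> 1 (same)
  Node 1: index 4 -> 4 (same)
  Node 2: index 3 -> 3 (same)
  Node 3: index 0 -> 0 (same)
  Node 4: index 2 -> 2 (same)
  Node 5: index 5 -> 6 (moved)
  Node 6: index 6 -> 5 (moved)
Nodes that changed position: 5 6

Answer: 5 6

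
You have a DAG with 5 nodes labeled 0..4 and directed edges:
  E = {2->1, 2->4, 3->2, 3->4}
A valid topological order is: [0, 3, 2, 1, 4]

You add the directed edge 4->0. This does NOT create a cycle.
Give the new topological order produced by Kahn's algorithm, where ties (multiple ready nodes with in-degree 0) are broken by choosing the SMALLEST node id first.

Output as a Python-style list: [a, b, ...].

Answer: [3, 2, 1, 4, 0]

Derivation:
Old toposort: [0, 3, 2, 1, 4]
Added edge: 4->0
Position of 4 (4) > position of 0 (0). Must reorder: 4 must now come before 0.
Run Kahn's algorithm (break ties by smallest node id):
  initial in-degrees: [1, 1, 1, 0, 2]
  ready (indeg=0): [3]
  pop 3: indeg[2]->0; indeg[4]->1 | ready=[2] | order so far=[3]
  pop 2: indeg[1]->0; indeg[4]->0 | ready=[1, 4] | order so far=[3, 2]
  pop 1: no out-edges | ready=[4] | order so far=[3, 2, 1]
  pop 4: indeg[0]->0 | ready=[0] | order so far=[3, 2, 1, 4]
  pop 0: no out-edges | ready=[] | order so far=[3, 2, 1, 4, 0]
  Result: [3, 2, 1, 4, 0]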